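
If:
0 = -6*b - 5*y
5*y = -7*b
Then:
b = 0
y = 0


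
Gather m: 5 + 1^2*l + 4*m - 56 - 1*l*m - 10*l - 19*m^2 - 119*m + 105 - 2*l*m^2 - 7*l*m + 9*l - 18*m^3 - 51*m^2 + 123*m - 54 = -18*m^3 + m^2*(-2*l - 70) + m*(8 - 8*l)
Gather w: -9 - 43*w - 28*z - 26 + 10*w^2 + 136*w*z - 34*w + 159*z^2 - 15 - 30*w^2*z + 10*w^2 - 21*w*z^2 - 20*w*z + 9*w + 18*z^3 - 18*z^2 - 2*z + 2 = w^2*(20 - 30*z) + w*(-21*z^2 + 116*z - 68) + 18*z^3 + 141*z^2 - 30*z - 48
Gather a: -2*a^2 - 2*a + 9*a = -2*a^2 + 7*a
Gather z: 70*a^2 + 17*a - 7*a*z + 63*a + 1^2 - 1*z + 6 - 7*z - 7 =70*a^2 + 80*a + z*(-7*a - 8)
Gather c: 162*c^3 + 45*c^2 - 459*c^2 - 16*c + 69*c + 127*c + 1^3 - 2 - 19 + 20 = 162*c^3 - 414*c^2 + 180*c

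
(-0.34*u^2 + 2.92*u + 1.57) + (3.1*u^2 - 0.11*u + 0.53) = 2.76*u^2 + 2.81*u + 2.1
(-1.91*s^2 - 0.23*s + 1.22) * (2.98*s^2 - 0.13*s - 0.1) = -5.6918*s^4 - 0.4371*s^3 + 3.8565*s^2 - 0.1356*s - 0.122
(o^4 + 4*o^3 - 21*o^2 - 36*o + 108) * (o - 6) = o^5 - 2*o^4 - 45*o^3 + 90*o^2 + 324*o - 648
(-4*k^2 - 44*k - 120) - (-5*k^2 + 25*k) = k^2 - 69*k - 120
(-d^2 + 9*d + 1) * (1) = -d^2 + 9*d + 1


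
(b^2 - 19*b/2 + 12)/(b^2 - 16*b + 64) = (b - 3/2)/(b - 8)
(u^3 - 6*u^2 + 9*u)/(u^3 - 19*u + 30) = u*(u - 3)/(u^2 + 3*u - 10)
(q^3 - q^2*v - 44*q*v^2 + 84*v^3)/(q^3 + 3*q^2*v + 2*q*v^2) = (q^3 - q^2*v - 44*q*v^2 + 84*v^3)/(q*(q^2 + 3*q*v + 2*v^2))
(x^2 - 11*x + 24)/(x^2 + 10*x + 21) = (x^2 - 11*x + 24)/(x^2 + 10*x + 21)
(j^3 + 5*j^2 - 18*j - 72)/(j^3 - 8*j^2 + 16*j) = (j^2 + 9*j + 18)/(j*(j - 4))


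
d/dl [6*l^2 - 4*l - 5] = 12*l - 4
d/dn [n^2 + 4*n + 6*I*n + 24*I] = 2*n + 4 + 6*I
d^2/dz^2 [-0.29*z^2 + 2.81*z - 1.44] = -0.580000000000000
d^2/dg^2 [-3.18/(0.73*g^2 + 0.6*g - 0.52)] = (3.389244*g^2 + 2.78568*g - 3.18*(1.46*g + 0.6)*(2.92*g + 1.2) - 2.414256)/(0.73*g^2 + 0.6*g - 0.52)^3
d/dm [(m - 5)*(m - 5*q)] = 2*m - 5*q - 5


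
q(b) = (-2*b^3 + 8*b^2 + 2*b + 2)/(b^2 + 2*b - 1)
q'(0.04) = -8.02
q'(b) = (-2*b - 2)*(-2*b^3 + 8*b^2 + 2*b + 2)/(b^2 + 2*b - 1)^2 + (-6*b^2 + 16*b + 2)/(b^2 + 2*b - 1)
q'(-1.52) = 29.43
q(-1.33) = -9.62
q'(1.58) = -1.46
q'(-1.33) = 19.17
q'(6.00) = -1.69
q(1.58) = 3.70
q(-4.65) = 32.39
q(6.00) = -2.77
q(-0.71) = -2.78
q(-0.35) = -1.50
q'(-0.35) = 1.51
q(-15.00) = 43.93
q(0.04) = -2.28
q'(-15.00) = -1.85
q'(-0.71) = 5.62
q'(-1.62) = 37.98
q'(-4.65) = 3.03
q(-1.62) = -17.49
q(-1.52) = -14.15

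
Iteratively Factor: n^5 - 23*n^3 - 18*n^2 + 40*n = (n - 5)*(n^4 + 5*n^3 + 2*n^2 - 8*n) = (n - 5)*(n + 4)*(n^3 + n^2 - 2*n) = n*(n - 5)*(n + 4)*(n^2 + n - 2) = n*(n - 5)*(n - 1)*(n + 4)*(n + 2)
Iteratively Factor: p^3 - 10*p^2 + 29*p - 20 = (p - 5)*(p^2 - 5*p + 4) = (p - 5)*(p - 4)*(p - 1)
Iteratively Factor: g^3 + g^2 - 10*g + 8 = (g - 2)*(g^2 + 3*g - 4) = (g - 2)*(g - 1)*(g + 4)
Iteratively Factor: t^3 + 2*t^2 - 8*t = (t - 2)*(t^2 + 4*t) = t*(t - 2)*(t + 4)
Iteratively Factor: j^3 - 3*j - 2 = (j + 1)*(j^2 - j - 2) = (j + 1)^2*(j - 2)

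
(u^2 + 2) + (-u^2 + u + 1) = u + 3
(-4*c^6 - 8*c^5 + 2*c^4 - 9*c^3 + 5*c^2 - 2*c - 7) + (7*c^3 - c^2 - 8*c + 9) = -4*c^6 - 8*c^5 + 2*c^4 - 2*c^3 + 4*c^2 - 10*c + 2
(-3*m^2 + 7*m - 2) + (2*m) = -3*m^2 + 9*m - 2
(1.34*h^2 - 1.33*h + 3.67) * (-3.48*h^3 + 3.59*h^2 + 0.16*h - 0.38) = -4.6632*h^5 + 9.439*h^4 - 17.3319*h^3 + 12.4533*h^2 + 1.0926*h - 1.3946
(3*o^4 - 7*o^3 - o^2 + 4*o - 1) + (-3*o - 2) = 3*o^4 - 7*o^3 - o^2 + o - 3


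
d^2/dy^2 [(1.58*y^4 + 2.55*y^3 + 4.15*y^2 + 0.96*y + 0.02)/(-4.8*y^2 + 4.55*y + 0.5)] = (-72.8063999999999*y^6 + 207.0432*y^5 - 173.5077*y^4 - 400.84355*y^3 - 102.0723*y^2 - 15.0282*y + 1.3689)/(110.592*y^6 - 314.496*y^5 + 263.556*y^4 - 28.676375*y^3 - 27.45375*y^2 - 3.4125*y - 0.125)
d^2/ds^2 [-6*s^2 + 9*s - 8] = -12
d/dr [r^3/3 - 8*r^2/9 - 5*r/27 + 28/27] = r^2 - 16*r/9 - 5/27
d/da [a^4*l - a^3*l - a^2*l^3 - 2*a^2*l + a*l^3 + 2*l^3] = l*(4*a^3 - 3*a^2 - 2*a*l^2 - 4*a + l^2)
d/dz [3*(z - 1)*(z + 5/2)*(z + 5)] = 9*z^2 + 39*z + 15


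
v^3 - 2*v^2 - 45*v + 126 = (v - 6)*(v - 3)*(v + 7)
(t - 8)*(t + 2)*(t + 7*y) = t^3 + 7*t^2*y - 6*t^2 - 42*t*y - 16*t - 112*y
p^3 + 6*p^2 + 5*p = p*(p + 1)*(p + 5)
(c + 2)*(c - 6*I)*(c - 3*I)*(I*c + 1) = I*c^4 + 10*c^3 + 2*I*c^3 + 20*c^2 - 27*I*c^2 - 18*c - 54*I*c - 36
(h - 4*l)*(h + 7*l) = h^2 + 3*h*l - 28*l^2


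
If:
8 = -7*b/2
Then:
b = -16/7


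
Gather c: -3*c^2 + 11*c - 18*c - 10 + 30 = -3*c^2 - 7*c + 20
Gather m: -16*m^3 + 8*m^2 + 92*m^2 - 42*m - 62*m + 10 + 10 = -16*m^3 + 100*m^2 - 104*m + 20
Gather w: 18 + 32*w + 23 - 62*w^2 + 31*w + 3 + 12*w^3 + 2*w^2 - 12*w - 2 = 12*w^3 - 60*w^2 + 51*w + 42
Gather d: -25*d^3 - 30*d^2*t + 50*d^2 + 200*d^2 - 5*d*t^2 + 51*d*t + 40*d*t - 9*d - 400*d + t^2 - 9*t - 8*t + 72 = -25*d^3 + d^2*(250 - 30*t) + d*(-5*t^2 + 91*t - 409) + t^2 - 17*t + 72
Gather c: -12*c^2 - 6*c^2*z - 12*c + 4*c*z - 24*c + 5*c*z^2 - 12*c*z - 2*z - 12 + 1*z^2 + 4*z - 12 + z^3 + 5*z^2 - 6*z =c^2*(-6*z - 12) + c*(5*z^2 - 8*z - 36) + z^3 + 6*z^2 - 4*z - 24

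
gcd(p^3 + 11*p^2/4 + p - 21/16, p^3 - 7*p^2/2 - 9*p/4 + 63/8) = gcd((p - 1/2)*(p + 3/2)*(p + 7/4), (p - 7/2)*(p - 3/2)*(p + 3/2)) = p + 3/2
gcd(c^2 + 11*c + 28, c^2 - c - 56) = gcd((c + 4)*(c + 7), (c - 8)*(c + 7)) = c + 7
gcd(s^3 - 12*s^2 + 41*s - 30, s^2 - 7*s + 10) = s - 5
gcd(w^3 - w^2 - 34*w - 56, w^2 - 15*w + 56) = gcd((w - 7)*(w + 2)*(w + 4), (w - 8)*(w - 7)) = w - 7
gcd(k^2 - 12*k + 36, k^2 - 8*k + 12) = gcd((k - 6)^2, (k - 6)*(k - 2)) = k - 6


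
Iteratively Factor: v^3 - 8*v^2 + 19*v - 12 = (v - 3)*(v^2 - 5*v + 4) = (v - 4)*(v - 3)*(v - 1)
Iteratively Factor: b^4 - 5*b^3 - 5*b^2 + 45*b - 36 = (b - 4)*(b^3 - b^2 - 9*b + 9) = (b - 4)*(b - 1)*(b^2 - 9) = (b - 4)*(b - 3)*(b - 1)*(b + 3)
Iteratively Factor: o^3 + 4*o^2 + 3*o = (o)*(o^2 + 4*o + 3) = o*(o + 3)*(o + 1)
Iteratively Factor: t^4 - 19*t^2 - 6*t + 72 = (t - 2)*(t^3 + 2*t^2 - 15*t - 36) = (t - 4)*(t - 2)*(t^2 + 6*t + 9) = (t - 4)*(t - 2)*(t + 3)*(t + 3)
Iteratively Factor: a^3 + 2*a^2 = (a + 2)*(a^2) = a*(a + 2)*(a)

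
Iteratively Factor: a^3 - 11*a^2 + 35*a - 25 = (a - 1)*(a^2 - 10*a + 25) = (a - 5)*(a - 1)*(a - 5)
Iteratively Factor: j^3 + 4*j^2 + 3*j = (j)*(j^2 + 4*j + 3) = j*(j + 1)*(j + 3)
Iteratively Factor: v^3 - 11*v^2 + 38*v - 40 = (v - 5)*(v^2 - 6*v + 8) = (v - 5)*(v - 4)*(v - 2)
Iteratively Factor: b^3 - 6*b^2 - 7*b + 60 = (b - 5)*(b^2 - b - 12) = (b - 5)*(b + 3)*(b - 4)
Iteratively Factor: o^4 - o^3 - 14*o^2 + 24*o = (o - 2)*(o^3 + o^2 - 12*o) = o*(o - 2)*(o^2 + o - 12) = o*(o - 2)*(o + 4)*(o - 3)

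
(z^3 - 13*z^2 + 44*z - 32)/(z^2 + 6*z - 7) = (z^2 - 12*z + 32)/(z + 7)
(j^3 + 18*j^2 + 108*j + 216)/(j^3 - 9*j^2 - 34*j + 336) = (j^2 + 12*j + 36)/(j^2 - 15*j + 56)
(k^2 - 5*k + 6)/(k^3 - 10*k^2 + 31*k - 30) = 1/(k - 5)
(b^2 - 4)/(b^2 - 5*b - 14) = (b - 2)/(b - 7)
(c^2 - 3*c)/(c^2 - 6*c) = (c - 3)/(c - 6)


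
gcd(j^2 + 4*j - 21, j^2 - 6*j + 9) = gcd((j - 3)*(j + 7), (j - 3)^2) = j - 3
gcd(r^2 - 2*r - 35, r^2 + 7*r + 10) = r + 5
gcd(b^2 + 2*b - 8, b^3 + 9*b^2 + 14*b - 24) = b + 4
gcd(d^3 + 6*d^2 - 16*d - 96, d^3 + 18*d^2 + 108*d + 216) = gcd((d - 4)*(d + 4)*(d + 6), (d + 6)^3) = d + 6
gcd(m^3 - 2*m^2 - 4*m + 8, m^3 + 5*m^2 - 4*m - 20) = m^2 - 4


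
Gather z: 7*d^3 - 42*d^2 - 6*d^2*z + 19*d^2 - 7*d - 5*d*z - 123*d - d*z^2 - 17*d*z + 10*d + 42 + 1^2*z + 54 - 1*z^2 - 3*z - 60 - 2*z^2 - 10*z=7*d^3 - 23*d^2 - 120*d + z^2*(-d - 3) + z*(-6*d^2 - 22*d - 12) + 36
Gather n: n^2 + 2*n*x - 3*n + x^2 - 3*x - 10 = n^2 + n*(2*x - 3) + x^2 - 3*x - 10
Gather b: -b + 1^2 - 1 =-b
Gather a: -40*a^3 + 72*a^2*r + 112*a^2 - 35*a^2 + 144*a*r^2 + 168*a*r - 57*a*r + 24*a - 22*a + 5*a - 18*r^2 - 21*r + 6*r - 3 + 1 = -40*a^3 + a^2*(72*r + 77) + a*(144*r^2 + 111*r + 7) - 18*r^2 - 15*r - 2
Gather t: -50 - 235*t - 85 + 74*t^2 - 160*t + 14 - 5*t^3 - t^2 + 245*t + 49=-5*t^3 + 73*t^2 - 150*t - 72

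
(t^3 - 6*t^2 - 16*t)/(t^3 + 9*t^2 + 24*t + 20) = t*(t - 8)/(t^2 + 7*t + 10)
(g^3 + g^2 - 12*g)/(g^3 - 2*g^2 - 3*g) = (g + 4)/(g + 1)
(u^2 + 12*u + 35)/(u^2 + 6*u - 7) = (u + 5)/(u - 1)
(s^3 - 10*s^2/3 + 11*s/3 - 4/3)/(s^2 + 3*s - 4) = (3*s^2 - 7*s + 4)/(3*(s + 4))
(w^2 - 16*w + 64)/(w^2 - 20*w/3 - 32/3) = 3*(w - 8)/(3*w + 4)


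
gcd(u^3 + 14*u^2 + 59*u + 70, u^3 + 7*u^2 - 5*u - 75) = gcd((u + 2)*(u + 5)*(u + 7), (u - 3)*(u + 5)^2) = u + 5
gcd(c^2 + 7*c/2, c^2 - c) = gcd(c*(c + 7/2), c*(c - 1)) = c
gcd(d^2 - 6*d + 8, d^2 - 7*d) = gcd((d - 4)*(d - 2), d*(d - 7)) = 1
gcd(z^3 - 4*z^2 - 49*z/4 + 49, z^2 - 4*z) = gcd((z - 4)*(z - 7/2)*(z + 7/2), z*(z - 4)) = z - 4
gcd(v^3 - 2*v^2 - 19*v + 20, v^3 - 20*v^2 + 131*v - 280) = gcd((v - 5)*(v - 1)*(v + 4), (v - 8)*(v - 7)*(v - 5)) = v - 5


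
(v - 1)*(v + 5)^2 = v^3 + 9*v^2 + 15*v - 25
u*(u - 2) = u^2 - 2*u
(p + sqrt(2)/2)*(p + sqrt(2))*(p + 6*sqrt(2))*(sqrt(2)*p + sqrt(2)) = sqrt(2)*p^4 + sqrt(2)*p^3 + 15*p^3 + 15*p^2 + 19*sqrt(2)*p^2 + 12*p + 19*sqrt(2)*p + 12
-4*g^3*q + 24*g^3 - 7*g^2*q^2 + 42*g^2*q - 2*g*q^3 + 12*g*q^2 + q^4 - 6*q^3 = (-4*g + q)*(g + q)^2*(q - 6)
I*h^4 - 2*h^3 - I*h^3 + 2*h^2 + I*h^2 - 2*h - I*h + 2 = (h - I)*(h + I)*(h + 2*I)*(I*h - I)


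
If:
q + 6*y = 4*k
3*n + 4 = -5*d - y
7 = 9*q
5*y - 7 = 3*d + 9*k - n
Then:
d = -53*y/28 - 121/56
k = 3*y/2 + 7/36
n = 79*y/28 + 127/56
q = 7/9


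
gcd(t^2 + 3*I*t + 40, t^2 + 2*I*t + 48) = t + 8*I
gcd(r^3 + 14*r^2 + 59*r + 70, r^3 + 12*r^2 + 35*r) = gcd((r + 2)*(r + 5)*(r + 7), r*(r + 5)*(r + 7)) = r^2 + 12*r + 35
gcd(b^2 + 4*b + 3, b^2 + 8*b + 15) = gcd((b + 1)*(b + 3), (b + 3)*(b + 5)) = b + 3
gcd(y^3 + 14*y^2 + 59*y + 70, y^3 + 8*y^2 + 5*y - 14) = y^2 + 9*y + 14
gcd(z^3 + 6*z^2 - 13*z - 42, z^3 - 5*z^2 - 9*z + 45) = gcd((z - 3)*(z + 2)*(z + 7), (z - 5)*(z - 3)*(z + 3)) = z - 3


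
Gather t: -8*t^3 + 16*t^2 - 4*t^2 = -8*t^3 + 12*t^2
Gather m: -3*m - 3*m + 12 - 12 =-6*m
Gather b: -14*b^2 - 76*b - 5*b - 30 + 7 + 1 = -14*b^2 - 81*b - 22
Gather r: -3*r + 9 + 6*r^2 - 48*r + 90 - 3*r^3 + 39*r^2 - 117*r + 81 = -3*r^3 + 45*r^2 - 168*r + 180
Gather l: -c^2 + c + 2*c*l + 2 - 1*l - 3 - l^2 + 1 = -c^2 + c - l^2 + l*(2*c - 1)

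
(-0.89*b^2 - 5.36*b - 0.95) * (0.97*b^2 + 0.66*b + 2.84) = -0.8633*b^4 - 5.7866*b^3 - 6.9867*b^2 - 15.8494*b - 2.698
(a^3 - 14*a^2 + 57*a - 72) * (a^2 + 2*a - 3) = a^5 - 12*a^4 + 26*a^3 + 84*a^2 - 315*a + 216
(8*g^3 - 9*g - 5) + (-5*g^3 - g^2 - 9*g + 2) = 3*g^3 - g^2 - 18*g - 3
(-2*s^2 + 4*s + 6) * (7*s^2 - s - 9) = -14*s^4 + 30*s^3 + 56*s^2 - 42*s - 54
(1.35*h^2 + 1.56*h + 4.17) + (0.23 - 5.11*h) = 1.35*h^2 - 3.55*h + 4.4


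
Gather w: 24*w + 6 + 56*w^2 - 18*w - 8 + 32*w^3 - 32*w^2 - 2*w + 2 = 32*w^3 + 24*w^2 + 4*w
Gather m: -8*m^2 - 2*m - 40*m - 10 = -8*m^2 - 42*m - 10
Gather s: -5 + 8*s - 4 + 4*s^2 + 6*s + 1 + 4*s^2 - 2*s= 8*s^2 + 12*s - 8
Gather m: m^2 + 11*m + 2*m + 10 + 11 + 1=m^2 + 13*m + 22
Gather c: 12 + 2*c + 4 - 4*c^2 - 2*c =16 - 4*c^2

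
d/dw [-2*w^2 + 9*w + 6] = 9 - 4*w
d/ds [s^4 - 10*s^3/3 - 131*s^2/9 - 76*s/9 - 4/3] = 4*s^3 - 10*s^2 - 262*s/9 - 76/9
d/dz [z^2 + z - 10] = 2*z + 1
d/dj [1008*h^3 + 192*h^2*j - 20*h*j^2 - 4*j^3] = 192*h^2 - 40*h*j - 12*j^2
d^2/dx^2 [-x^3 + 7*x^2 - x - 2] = 14 - 6*x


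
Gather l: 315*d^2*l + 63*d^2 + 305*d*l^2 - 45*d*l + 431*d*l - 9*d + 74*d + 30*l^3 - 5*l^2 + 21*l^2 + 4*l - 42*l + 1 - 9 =63*d^2 + 65*d + 30*l^3 + l^2*(305*d + 16) + l*(315*d^2 + 386*d - 38) - 8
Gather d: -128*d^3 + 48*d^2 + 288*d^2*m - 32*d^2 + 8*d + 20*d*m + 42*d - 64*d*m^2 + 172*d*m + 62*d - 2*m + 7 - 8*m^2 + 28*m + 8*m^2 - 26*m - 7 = -128*d^3 + d^2*(288*m + 16) + d*(-64*m^2 + 192*m + 112)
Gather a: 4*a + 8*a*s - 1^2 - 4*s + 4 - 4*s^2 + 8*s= a*(8*s + 4) - 4*s^2 + 4*s + 3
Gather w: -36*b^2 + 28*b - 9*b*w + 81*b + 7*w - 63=-36*b^2 + 109*b + w*(7 - 9*b) - 63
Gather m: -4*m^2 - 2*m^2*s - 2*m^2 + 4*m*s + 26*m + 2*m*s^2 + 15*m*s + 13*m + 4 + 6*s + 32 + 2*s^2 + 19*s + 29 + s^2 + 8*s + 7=m^2*(-2*s - 6) + m*(2*s^2 + 19*s + 39) + 3*s^2 + 33*s + 72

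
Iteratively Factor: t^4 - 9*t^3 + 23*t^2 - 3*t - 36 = (t - 3)*(t^3 - 6*t^2 + 5*t + 12) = (t - 3)*(t + 1)*(t^2 - 7*t + 12) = (t - 3)^2*(t + 1)*(t - 4)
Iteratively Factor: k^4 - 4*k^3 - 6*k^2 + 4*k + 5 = (k + 1)*(k^3 - 5*k^2 - k + 5) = (k - 1)*(k + 1)*(k^2 - 4*k - 5) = (k - 5)*(k - 1)*(k + 1)*(k + 1)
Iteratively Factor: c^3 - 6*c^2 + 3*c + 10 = (c - 2)*(c^2 - 4*c - 5) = (c - 2)*(c + 1)*(c - 5)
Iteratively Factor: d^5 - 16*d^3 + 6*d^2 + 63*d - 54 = (d + 3)*(d^4 - 3*d^3 - 7*d^2 + 27*d - 18) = (d - 1)*(d + 3)*(d^3 - 2*d^2 - 9*d + 18) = (d - 1)*(d + 3)^2*(d^2 - 5*d + 6) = (d - 2)*(d - 1)*(d + 3)^2*(d - 3)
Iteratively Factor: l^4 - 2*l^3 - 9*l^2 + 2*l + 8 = (l + 2)*(l^3 - 4*l^2 - l + 4) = (l - 1)*(l + 2)*(l^2 - 3*l - 4) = (l - 4)*(l - 1)*(l + 2)*(l + 1)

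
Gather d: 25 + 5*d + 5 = 5*d + 30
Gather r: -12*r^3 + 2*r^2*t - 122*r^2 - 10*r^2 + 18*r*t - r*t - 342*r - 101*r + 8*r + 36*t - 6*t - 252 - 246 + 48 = -12*r^3 + r^2*(2*t - 132) + r*(17*t - 435) + 30*t - 450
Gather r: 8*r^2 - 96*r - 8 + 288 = 8*r^2 - 96*r + 280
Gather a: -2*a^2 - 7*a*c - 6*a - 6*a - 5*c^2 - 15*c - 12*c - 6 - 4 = -2*a^2 + a*(-7*c - 12) - 5*c^2 - 27*c - 10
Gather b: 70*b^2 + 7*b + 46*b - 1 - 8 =70*b^2 + 53*b - 9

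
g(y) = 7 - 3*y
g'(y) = -3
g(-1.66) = 11.98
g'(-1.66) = -3.00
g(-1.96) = 12.88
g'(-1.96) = -3.00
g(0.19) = 6.43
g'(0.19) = -3.00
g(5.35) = -9.05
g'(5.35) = -3.00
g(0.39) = 5.83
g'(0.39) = -3.00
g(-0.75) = 9.25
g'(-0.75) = -3.00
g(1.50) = 2.50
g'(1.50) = -3.00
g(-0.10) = 7.30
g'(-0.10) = -3.00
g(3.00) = -2.00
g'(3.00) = -3.00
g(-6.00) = 25.00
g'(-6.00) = -3.00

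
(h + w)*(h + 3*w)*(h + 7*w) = h^3 + 11*h^2*w + 31*h*w^2 + 21*w^3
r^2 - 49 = (r - 7)*(r + 7)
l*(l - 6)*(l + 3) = l^3 - 3*l^2 - 18*l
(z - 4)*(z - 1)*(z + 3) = z^3 - 2*z^2 - 11*z + 12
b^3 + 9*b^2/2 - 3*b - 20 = (b - 2)*(b + 5/2)*(b + 4)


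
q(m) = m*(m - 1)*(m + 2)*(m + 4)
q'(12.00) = 9112.00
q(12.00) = 29568.00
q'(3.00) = 247.00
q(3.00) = 210.00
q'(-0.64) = -5.46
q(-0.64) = 4.80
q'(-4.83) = -128.10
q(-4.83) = 66.14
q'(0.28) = -5.62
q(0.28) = -1.97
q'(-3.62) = -15.67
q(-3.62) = -10.30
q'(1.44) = 40.81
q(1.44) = 11.86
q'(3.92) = 479.12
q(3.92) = 536.68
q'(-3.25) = 0.12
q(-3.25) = -12.95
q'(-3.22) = 1.10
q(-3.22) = -12.93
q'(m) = m*(m - 1)*(m + 2) + m*(m - 1)*(m + 4) + m*(m + 2)*(m + 4) + (m - 1)*(m + 2)*(m + 4)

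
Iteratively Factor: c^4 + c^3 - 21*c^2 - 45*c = (c - 5)*(c^3 + 6*c^2 + 9*c) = (c - 5)*(c + 3)*(c^2 + 3*c) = (c - 5)*(c + 3)^2*(c)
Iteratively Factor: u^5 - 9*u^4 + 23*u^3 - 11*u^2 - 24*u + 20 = (u - 1)*(u^4 - 8*u^3 + 15*u^2 + 4*u - 20) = (u - 2)*(u - 1)*(u^3 - 6*u^2 + 3*u + 10) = (u - 5)*(u - 2)*(u - 1)*(u^2 - u - 2) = (u - 5)*(u - 2)^2*(u - 1)*(u + 1)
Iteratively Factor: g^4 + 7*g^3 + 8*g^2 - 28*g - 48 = (g - 2)*(g^3 + 9*g^2 + 26*g + 24) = (g - 2)*(g + 2)*(g^2 + 7*g + 12) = (g - 2)*(g + 2)*(g + 4)*(g + 3)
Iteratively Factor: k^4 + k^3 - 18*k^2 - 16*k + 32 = (k - 1)*(k^3 + 2*k^2 - 16*k - 32) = (k - 4)*(k - 1)*(k^2 + 6*k + 8) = (k - 4)*(k - 1)*(k + 4)*(k + 2)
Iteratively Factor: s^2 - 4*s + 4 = (s - 2)*(s - 2)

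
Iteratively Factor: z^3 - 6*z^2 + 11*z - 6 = (z - 1)*(z^2 - 5*z + 6) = (z - 2)*(z - 1)*(z - 3)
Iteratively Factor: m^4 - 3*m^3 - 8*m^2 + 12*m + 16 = (m - 2)*(m^3 - m^2 - 10*m - 8) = (m - 2)*(m + 2)*(m^2 - 3*m - 4) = (m - 2)*(m + 1)*(m + 2)*(m - 4)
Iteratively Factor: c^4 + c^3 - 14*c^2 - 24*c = (c - 4)*(c^3 + 5*c^2 + 6*c) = c*(c - 4)*(c^2 + 5*c + 6) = c*(c - 4)*(c + 3)*(c + 2)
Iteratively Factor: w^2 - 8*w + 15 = (w - 5)*(w - 3)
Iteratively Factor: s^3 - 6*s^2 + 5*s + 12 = (s - 4)*(s^2 - 2*s - 3) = (s - 4)*(s + 1)*(s - 3)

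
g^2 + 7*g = g*(g + 7)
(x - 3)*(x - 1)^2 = x^3 - 5*x^2 + 7*x - 3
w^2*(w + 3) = w^3 + 3*w^2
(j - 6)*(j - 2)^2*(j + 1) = j^4 - 9*j^3 + 18*j^2 + 4*j - 24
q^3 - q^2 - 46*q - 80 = (q - 8)*(q + 2)*(q + 5)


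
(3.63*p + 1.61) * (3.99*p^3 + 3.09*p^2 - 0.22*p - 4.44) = 14.4837*p^4 + 17.6406*p^3 + 4.1763*p^2 - 16.4714*p - 7.1484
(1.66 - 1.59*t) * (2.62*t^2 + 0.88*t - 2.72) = -4.1658*t^3 + 2.95*t^2 + 5.7856*t - 4.5152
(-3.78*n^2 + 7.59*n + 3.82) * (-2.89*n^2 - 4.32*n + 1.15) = 10.9242*n^4 - 5.6055*n^3 - 48.1756*n^2 - 7.7739*n + 4.393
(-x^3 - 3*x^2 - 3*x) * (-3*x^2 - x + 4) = 3*x^5 + 10*x^4 + 8*x^3 - 9*x^2 - 12*x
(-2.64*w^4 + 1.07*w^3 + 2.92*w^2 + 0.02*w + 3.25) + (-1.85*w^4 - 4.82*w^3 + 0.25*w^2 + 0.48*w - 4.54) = -4.49*w^4 - 3.75*w^3 + 3.17*w^2 + 0.5*w - 1.29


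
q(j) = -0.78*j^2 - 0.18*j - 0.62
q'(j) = -1.56*j - 0.18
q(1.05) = -1.67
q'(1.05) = -1.82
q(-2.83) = -6.36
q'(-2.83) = 4.23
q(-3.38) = -8.92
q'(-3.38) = 5.09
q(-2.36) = -4.54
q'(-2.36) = 3.50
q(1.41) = -2.42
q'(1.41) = -2.38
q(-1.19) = -1.51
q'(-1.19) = 1.68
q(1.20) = -1.96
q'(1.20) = -2.05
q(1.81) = -3.50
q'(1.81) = -3.00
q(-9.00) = -62.18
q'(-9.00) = 13.86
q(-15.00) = -173.42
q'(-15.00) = 23.22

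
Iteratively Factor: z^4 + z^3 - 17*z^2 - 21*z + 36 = (z + 3)*(z^3 - 2*z^2 - 11*z + 12) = (z - 4)*(z + 3)*(z^2 + 2*z - 3) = (z - 4)*(z + 3)^2*(z - 1)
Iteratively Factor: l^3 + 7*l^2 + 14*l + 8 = (l + 2)*(l^2 + 5*l + 4) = (l + 1)*(l + 2)*(l + 4)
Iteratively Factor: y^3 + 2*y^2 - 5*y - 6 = (y + 1)*(y^2 + y - 6) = (y - 2)*(y + 1)*(y + 3)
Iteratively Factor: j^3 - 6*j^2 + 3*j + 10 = (j + 1)*(j^2 - 7*j + 10) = (j - 2)*(j + 1)*(j - 5)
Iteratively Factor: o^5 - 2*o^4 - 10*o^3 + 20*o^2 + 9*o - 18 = (o - 2)*(o^4 - 10*o^2 + 9) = (o - 2)*(o + 3)*(o^3 - 3*o^2 - o + 3) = (o - 2)*(o - 1)*(o + 3)*(o^2 - 2*o - 3) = (o - 3)*(o - 2)*(o - 1)*(o + 3)*(o + 1)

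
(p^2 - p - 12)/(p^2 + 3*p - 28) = (p + 3)/(p + 7)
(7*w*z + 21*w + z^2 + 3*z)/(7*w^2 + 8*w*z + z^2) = (z + 3)/(w + z)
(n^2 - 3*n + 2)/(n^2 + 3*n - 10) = (n - 1)/(n + 5)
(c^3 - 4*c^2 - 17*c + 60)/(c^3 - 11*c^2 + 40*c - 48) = (c^2 - c - 20)/(c^2 - 8*c + 16)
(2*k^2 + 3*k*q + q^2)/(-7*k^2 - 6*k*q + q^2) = (2*k + q)/(-7*k + q)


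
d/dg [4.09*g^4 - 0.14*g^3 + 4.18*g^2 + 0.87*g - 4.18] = 16.36*g^3 - 0.42*g^2 + 8.36*g + 0.87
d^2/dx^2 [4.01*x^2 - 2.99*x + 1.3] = 8.02000000000000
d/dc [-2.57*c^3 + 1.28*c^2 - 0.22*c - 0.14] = -7.71*c^2 + 2.56*c - 0.22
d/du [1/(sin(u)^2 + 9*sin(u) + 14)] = -(2*sin(u) + 9)*cos(u)/(sin(u)^2 + 9*sin(u) + 14)^2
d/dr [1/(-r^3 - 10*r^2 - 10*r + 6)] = (3*r^2 + 20*r + 10)/(r^3 + 10*r^2 + 10*r - 6)^2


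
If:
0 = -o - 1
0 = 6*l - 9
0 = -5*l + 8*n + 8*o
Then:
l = 3/2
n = 31/16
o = -1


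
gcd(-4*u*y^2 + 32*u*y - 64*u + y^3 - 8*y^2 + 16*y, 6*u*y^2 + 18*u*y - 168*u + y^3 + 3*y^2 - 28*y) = y - 4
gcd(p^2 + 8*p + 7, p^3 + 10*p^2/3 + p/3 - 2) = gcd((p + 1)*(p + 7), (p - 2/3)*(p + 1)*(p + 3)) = p + 1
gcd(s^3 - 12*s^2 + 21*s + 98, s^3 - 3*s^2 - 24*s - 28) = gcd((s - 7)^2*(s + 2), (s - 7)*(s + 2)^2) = s^2 - 5*s - 14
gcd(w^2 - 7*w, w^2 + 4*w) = w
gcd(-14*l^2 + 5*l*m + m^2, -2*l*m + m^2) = 2*l - m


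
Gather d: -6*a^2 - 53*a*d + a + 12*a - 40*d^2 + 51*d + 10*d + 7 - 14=-6*a^2 + 13*a - 40*d^2 + d*(61 - 53*a) - 7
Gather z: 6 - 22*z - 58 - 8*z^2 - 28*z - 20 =-8*z^2 - 50*z - 72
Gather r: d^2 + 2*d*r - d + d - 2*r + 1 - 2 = d^2 + r*(2*d - 2) - 1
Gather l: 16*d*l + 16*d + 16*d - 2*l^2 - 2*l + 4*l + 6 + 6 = 32*d - 2*l^2 + l*(16*d + 2) + 12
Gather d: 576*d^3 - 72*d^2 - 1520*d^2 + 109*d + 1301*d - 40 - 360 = 576*d^3 - 1592*d^2 + 1410*d - 400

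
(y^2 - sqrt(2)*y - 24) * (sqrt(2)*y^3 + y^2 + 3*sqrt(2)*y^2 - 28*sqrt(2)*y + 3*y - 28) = sqrt(2)*y^5 - y^4 + 3*sqrt(2)*y^4 - 53*sqrt(2)*y^3 - 3*y^3 - 75*sqrt(2)*y^2 + 4*y^2 - 72*y + 700*sqrt(2)*y + 672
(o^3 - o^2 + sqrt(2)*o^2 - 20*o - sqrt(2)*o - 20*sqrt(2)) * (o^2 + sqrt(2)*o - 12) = o^5 - o^4 + 2*sqrt(2)*o^4 - 30*o^3 - 2*sqrt(2)*o^3 - 52*sqrt(2)*o^2 + 10*o^2 + 12*sqrt(2)*o + 200*o + 240*sqrt(2)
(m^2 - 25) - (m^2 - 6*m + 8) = 6*m - 33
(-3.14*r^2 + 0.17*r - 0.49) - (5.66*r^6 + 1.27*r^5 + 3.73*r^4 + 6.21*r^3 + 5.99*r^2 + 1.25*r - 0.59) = -5.66*r^6 - 1.27*r^5 - 3.73*r^4 - 6.21*r^3 - 9.13*r^2 - 1.08*r + 0.1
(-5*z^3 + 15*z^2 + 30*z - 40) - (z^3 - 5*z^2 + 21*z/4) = -6*z^3 + 20*z^2 + 99*z/4 - 40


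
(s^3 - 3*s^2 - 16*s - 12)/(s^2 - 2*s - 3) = (s^2 - 4*s - 12)/(s - 3)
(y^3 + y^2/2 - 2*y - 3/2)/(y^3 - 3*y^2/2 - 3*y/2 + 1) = (2*y^2 - y - 3)/(2*y^2 - 5*y + 2)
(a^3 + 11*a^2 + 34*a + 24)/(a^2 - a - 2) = (a^2 + 10*a + 24)/(a - 2)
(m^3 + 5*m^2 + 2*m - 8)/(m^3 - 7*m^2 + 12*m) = (m^3 + 5*m^2 + 2*m - 8)/(m*(m^2 - 7*m + 12))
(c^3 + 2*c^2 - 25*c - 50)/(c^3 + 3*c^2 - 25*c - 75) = (c + 2)/(c + 3)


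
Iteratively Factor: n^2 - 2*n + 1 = (n - 1)*(n - 1)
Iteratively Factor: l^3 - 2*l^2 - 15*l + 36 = (l - 3)*(l^2 + l - 12) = (l - 3)^2*(l + 4)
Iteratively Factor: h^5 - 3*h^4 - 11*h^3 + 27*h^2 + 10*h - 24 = (h - 1)*(h^4 - 2*h^3 - 13*h^2 + 14*h + 24) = (h - 1)*(h + 3)*(h^3 - 5*h^2 + 2*h + 8) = (h - 4)*(h - 1)*(h + 3)*(h^2 - h - 2) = (h - 4)*(h - 2)*(h - 1)*(h + 3)*(h + 1)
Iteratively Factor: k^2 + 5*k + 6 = (k + 3)*(k + 2)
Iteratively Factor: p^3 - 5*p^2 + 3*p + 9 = (p + 1)*(p^2 - 6*p + 9) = (p - 3)*(p + 1)*(p - 3)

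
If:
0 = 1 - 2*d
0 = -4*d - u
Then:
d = 1/2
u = -2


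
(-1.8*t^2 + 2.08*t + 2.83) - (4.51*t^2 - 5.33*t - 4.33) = -6.31*t^2 + 7.41*t + 7.16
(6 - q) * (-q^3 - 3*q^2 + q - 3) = q^4 - 3*q^3 - 19*q^2 + 9*q - 18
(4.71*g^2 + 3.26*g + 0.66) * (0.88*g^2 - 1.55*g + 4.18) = 4.1448*g^4 - 4.4317*g^3 + 15.2156*g^2 + 12.6038*g + 2.7588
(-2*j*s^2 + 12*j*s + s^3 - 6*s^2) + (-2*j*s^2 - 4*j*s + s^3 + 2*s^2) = -4*j*s^2 + 8*j*s + 2*s^3 - 4*s^2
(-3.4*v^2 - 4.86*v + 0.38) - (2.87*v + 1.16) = -3.4*v^2 - 7.73*v - 0.78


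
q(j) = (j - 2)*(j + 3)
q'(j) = 2*j + 1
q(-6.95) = 35.35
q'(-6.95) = -12.90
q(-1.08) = -5.91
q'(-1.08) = -1.16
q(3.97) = 13.73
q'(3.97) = 8.94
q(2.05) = 0.25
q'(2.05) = 5.10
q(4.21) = 15.93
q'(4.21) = 9.42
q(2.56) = 3.11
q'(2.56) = 6.12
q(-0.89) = -6.10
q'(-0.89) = -0.78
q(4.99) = 23.89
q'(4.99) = 10.98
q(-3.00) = 0.00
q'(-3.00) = -5.00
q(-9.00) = 66.00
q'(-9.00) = -17.00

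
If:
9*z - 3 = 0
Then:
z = 1/3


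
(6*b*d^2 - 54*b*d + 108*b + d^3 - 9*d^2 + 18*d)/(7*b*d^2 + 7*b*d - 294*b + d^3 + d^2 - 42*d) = (6*b*d - 18*b + d^2 - 3*d)/(7*b*d + 49*b + d^2 + 7*d)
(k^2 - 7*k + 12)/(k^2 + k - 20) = (k - 3)/(k + 5)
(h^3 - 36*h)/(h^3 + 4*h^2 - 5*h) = (h^2 - 36)/(h^2 + 4*h - 5)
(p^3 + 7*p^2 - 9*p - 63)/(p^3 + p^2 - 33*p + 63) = (p + 3)/(p - 3)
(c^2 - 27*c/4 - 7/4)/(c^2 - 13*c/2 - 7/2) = (4*c + 1)/(2*(2*c + 1))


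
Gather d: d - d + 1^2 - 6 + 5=0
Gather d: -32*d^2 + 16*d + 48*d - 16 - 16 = -32*d^2 + 64*d - 32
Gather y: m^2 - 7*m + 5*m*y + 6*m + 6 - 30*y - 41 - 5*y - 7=m^2 - m + y*(5*m - 35) - 42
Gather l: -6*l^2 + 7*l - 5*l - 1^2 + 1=-6*l^2 + 2*l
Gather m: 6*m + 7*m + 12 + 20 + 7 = 13*m + 39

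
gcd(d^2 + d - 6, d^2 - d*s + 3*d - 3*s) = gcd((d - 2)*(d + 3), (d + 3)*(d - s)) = d + 3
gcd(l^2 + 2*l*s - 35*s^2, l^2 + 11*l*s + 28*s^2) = l + 7*s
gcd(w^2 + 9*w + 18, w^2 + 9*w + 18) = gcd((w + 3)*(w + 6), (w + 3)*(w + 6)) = w^2 + 9*w + 18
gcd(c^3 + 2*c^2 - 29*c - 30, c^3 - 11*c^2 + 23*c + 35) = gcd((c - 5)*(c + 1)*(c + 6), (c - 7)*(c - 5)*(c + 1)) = c^2 - 4*c - 5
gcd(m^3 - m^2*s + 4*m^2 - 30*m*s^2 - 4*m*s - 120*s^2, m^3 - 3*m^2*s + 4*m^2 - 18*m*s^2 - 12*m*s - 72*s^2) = -m^2 + 6*m*s - 4*m + 24*s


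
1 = 1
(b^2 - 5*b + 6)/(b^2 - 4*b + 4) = (b - 3)/(b - 2)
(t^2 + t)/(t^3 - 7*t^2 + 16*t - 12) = t*(t + 1)/(t^3 - 7*t^2 + 16*t - 12)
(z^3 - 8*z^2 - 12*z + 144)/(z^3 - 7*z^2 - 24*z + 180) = (z + 4)/(z + 5)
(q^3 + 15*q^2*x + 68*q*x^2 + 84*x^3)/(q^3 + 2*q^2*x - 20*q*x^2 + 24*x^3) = (q^2 + 9*q*x + 14*x^2)/(q^2 - 4*q*x + 4*x^2)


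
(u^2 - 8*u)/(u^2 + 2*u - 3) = u*(u - 8)/(u^2 + 2*u - 3)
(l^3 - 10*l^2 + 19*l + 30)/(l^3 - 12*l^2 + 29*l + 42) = (l - 5)/(l - 7)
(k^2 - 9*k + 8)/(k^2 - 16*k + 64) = (k - 1)/(k - 8)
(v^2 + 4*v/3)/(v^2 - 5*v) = (v + 4/3)/(v - 5)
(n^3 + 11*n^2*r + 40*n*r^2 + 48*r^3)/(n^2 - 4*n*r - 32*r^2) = (-n^2 - 7*n*r - 12*r^2)/(-n + 8*r)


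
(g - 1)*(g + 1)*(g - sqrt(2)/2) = g^3 - sqrt(2)*g^2/2 - g + sqrt(2)/2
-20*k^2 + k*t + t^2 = (-4*k + t)*(5*k + t)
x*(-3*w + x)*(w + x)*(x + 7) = -3*w^2*x^2 - 21*w^2*x - 2*w*x^3 - 14*w*x^2 + x^4 + 7*x^3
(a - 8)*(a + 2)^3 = a^4 - 2*a^3 - 36*a^2 - 88*a - 64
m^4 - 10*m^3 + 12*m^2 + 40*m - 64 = (m - 8)*(m - 2)^2*(m + 2)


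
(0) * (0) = 0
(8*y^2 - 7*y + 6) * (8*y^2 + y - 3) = 64*y^4 - 48*y^3 + 17*y^2 + 27*y - 18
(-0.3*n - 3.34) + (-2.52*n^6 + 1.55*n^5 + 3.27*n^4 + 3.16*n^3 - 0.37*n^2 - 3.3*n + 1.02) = -2.52*n^6 + 1.55*n^5 + 3.27*n^4 + 3.16*n^3 - 0.37*n^2 - 3.6*n - 2.32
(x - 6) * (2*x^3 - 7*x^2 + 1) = 2*x^4 - 19*x^3 + 42*x^2 + x - 6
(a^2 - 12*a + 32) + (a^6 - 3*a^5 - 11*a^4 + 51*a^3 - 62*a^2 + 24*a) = a^6 - 3*a^5 - 11*a^4 + 51*a^3 - 61*a^2 + 12*a + 32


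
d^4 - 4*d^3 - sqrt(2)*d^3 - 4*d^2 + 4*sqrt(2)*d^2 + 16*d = d*(d - 4)*(d - 2*sqrt(2))*(d + sqrt(2))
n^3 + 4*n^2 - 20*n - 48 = (n - 4)*(n + 2)*(n + 6)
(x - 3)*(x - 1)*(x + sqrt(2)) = x^3 - 4*x^2 + sqrt(2)*x^2 - 4*sqrt(2)*x + 3*x + 3*sqrt(2)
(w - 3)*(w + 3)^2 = w^3 + 3*w^2 - 9*w - 27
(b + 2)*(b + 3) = b^2 + 5*b + 6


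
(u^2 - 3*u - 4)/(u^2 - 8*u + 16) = (u + 1)/(u - 4)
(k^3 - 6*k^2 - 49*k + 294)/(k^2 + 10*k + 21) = (k^2 - 13*k + 42)/(k + 3)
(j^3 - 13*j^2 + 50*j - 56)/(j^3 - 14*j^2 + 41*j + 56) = (j^2 - 6*j + 8)/(j^2 - 7*j - 8)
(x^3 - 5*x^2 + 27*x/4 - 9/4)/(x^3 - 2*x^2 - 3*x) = (x^2 - 2*x + 3/4)/(x*(x + 1))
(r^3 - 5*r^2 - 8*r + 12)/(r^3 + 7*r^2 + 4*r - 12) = (r - 6)/(r + 6)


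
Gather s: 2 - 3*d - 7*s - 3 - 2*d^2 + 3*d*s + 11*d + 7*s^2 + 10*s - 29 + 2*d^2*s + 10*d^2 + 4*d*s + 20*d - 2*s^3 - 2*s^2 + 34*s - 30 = 8*d^2 + 28*d - 2*s^3 + 5*s^2 + s*(2*d^2 + 7*d + 37) - 60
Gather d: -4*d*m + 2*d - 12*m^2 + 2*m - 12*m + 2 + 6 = d*(2 - 4*m) - 12*m^2 - 10*m + 8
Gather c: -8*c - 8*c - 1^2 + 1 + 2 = 2 - 16*c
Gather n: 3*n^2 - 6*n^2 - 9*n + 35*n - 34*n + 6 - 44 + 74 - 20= -3*n^2 - 8*n + 16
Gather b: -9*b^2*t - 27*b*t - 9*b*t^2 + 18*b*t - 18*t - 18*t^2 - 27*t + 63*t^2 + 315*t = -9*b^2*t + b*(-9*t^2 - 9*t) + 45*t^2 + 270*t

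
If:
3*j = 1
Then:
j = 1/3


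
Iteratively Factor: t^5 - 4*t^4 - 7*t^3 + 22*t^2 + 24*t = (t - 3)*(t^4 - t^3 - 10*t^2 - 8*t) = (t - 3)*(t + 2)*(t^3 - 3*t^2 - 4*t) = t*(t - 3)*(t + 2)*(t^2 - 3*t - 4) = t*(t - 4)*(t - 3)*(t + 2)*(t + 1)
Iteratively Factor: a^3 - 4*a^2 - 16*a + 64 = (a - 4)*(a^2 - 16) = (a - 4)^2*(a + 4)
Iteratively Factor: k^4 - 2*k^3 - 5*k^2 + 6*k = (k)*(k^3 - 2*k^2 - 5*k + 6) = k*(k + 2)*(k^2 - 4*k + 3) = k*(k - 1)*(k + 2)*(k - 3)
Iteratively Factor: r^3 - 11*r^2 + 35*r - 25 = (r - 5)*(r^2 - 6*r + 5) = (r - 5)^2*(r - 1)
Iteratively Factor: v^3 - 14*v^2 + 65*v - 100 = (v - 4)*(v^2 - 10*v + 25) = (v - 5)*(v - 4)*(v - 5)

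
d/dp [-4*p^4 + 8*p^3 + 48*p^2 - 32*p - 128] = -16*p^3 + 24*p^2 + 96*p - 32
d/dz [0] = 0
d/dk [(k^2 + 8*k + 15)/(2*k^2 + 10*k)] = -3/(2*k^2)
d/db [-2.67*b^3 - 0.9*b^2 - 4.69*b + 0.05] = -8.01*b^2 - 1.8*b - 4.69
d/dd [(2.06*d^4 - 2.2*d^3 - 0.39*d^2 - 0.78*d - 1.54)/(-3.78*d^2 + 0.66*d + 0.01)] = (-15.5736*d^5 + 12.3948*d^4 - 2.8216*d^3 - 3.2718*d^2 - 11.6502*d + 1.0086)/(14.2884*d^4 - 4.9896*d^3 + 0.36*d^2 + 0.0132*d + 0.0001)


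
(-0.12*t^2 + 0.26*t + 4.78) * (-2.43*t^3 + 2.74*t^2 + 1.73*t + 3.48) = 0.2916*t^5 - 0.9606*t^4 - 11.1106*t^3 + 13.1294*t^2 + 9.1742*t + 16.6344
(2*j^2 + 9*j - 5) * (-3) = -6*j^2 - 27*j + 15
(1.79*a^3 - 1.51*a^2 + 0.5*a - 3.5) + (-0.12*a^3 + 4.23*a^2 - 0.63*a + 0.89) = 1.67*a^3 + 2.72*a^2 - 0.13*a - 2.61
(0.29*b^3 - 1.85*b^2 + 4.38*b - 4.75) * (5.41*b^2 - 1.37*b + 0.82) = 1.5689*b^5 - 10.4058*b^4 + 26.4681*b^3 - 33.2151*b^2 + 10.0991*b - 3.895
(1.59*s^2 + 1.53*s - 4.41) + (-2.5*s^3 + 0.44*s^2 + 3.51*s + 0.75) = -2.5*s^3 + 2.03*s^2 + 5.04*s - 3.66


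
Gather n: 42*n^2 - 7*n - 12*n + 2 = 42*n^2 - 19*n + 2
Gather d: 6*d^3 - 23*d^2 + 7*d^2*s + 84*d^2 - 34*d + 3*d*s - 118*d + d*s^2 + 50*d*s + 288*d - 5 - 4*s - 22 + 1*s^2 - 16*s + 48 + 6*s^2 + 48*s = 6*d^3 + d^2*(7*s + 61) + d*(s^2 + 53*s + 136) + 7*s^2 + 28*s + 21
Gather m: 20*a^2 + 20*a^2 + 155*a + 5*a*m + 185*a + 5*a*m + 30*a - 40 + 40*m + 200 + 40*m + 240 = 40*a^2 + 370*a + m*(10*a + 80) + 400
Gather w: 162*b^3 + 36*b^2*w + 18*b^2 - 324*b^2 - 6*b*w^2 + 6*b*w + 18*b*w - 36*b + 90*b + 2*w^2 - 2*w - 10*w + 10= 162*b^3 - 306*b^2 + 54*b + w^2*(2 - 6*b) + w*(36*b^2 + 24*b - 12) + 10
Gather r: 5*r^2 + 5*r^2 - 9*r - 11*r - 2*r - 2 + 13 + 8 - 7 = 10*r^2 - 22*r + 12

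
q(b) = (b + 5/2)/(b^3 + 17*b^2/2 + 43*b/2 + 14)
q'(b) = (b + 5/2)*(-3*b^2 - 17*b - 43/2)/(b^3 + 17*b^2/2 + 43*b/2 + 14)^2 + 1/(b^3 + 17*b^2/2 + 43*b/2 + 14)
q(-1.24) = -0.84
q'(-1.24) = -3.50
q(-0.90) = 1.99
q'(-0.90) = -20.01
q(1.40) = 0.06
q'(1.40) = -0.03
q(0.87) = 0.08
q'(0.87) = -0.06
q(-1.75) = -0.25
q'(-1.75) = -0.42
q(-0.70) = 0.65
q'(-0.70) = -2.23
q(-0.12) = 0.21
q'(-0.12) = -0.26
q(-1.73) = -0.26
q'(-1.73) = -0.44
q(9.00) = 0.01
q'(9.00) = 0.00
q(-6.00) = 0.14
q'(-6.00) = 0.11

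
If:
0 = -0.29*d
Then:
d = 0.00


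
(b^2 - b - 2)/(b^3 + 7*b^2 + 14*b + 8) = (b - 2)/(b^2 + 6*b + 8)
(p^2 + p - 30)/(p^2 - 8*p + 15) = (p + 6)/(p - 3)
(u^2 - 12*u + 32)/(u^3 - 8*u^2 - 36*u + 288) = (u - 4)/(u^2 - 36)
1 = 1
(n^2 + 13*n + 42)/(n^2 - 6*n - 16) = (n^2 + 13*n + 42)/(n^2 - 6*n - 16)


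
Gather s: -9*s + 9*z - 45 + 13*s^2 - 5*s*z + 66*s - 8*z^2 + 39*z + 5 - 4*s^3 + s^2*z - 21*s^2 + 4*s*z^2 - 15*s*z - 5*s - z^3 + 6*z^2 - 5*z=-4*s^3 + s^2*(z - 8) + s*(4*z^2 - 20*z + 52) - z^3 - 2*z^2 + 43*z - 40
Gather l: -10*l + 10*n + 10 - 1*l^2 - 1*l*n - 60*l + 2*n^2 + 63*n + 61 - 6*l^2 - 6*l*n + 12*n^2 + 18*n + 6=-7*l^2 + l*(-7*n - 70) + 14*n^2 + 91*n + 77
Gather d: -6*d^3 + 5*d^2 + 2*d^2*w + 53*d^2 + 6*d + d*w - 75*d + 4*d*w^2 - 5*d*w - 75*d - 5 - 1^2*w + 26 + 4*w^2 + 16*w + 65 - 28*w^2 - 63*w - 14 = -6*d^3 + d^2*(2*w + 58) + d*(4*w^2 - 4*w - 144) - 24*w^2 - 48*w + 72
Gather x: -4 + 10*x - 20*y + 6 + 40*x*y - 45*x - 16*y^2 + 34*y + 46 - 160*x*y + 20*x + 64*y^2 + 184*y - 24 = x*(-120*y - 15) + 48*y^2 + 198*y + 24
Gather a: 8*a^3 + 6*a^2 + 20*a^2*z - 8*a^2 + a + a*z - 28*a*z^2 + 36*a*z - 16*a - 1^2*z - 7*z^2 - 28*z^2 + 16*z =8*a^3 + a^2*(20*z - 2) + a*(-28*z^2 + 37*z - 15) - 35*z^2 + 15*z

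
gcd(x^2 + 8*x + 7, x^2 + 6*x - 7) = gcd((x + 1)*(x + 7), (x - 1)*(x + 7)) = x + 7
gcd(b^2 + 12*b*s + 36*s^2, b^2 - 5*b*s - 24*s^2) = 1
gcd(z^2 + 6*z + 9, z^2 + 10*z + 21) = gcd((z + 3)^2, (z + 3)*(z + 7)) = z + 3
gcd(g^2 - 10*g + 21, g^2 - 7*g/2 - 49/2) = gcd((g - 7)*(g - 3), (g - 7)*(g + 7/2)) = g - 7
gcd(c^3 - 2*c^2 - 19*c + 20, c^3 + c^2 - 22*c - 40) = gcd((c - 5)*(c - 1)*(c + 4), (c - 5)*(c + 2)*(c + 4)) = c^2 - c - 20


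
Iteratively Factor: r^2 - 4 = (r + 2)*(r - 2)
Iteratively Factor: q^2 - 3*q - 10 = (q + 2)*(q - 5)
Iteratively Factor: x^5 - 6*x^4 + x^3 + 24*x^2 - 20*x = (x - 5)*(x^4 - x^3 - 4*x^2 + 4*x) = (x - 5)*(x - 2)*(x^3 + x^2 - 2*x) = (x - 5)*(x - 2)*(x + 2)*(x^2 - x) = x*(x - 5)*(x - 2)*(x + 2)*(x - 1)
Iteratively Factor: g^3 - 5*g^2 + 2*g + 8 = (g - 4)*(g^2 - g - 2) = (g - 4)*(g + 1)*(g - 2)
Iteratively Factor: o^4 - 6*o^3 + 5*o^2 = (o - 1)*(o^3 - 5*o^2) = (o - 5)*(o - 1)*(o^2) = o*(o - 5)*(o - 1)*(o)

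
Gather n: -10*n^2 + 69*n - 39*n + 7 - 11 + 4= -10*n^2 + 30*n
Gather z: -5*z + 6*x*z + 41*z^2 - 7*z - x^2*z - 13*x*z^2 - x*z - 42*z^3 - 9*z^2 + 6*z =-42*z^3 + z^2*(32 - 13*x) + z*(-x^2 + 5*x - 6)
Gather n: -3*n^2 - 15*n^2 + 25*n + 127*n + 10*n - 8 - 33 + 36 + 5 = -18*n^2 + 162*n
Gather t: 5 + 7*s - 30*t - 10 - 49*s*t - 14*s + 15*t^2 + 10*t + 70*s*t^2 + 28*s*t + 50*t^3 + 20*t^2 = -7*s + 50*t^3 + t^2*(70*s + 35) + t*(-21*s - 20) - 5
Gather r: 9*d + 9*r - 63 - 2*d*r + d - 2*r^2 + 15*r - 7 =10*d - 2*r^2 + r*(24 - 2*d) - 70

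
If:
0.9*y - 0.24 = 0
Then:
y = 0.27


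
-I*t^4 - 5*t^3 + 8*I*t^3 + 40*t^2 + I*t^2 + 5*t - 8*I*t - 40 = (t - 8)*(t + 1)*(t - 5*I)*(-I*t + I)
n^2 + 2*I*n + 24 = (n - 4*I)*(n + 6*I)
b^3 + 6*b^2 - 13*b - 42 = (b - 3)*(b + 2)*(b + 7)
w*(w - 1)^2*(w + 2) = w^4 - 3*w^2 + 2*w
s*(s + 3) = s^2 + 3*s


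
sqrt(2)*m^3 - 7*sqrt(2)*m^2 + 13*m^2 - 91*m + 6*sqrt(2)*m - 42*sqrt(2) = (m - 7)*(m + 6*sqrt(2))*(sqrt(2)*m + 1)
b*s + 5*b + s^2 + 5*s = (b + s)*(s + 5)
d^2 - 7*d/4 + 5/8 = (d - 5/4)*(d - 1/2)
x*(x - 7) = x^2 - 7*x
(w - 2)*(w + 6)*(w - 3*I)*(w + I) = w^4 + 4*w^3 - 2*I*w^3 - 9*w^2 - 8*I*w^2 + 12*w + 24*I*w - 36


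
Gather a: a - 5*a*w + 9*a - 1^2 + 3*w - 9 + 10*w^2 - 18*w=a*(10 - 5*w) + 10*w^2 - 15*w - 10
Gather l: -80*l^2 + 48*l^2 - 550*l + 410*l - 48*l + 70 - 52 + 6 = -32*l^2 - 188*l + 24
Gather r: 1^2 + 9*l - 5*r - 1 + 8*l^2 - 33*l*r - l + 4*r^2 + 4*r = 8*l^2 + 8*l + 4*r^2 + r*(-33*l - 1)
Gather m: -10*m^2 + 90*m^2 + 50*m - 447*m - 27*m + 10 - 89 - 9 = 80*m^2 - 424*m - 88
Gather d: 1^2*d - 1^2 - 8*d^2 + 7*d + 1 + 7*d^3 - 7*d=7*d^3 - 8*d^2 + d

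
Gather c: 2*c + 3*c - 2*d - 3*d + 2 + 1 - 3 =5*c - 5*d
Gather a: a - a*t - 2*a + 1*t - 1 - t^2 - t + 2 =a*(-t - 1) - t^2 + 1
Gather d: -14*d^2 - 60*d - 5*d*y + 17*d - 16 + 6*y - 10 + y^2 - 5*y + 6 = -14*d^2 + d*(-5*y - 43) + y^2 + y - 20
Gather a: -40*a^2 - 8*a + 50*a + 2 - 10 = -40*a^2 + 42*a - 8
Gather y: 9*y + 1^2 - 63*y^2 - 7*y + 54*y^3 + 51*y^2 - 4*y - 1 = 54*y^3 - 12*y^2 - 2*y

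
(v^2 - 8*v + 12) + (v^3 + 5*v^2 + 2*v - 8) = v^3 + 6*v^2 - 6*v + 4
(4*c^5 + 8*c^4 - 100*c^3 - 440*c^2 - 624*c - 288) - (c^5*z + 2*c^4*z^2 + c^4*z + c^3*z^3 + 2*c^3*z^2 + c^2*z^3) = -c^5*z + 4*c^5 - 2*c^4*z^2 - c^4*z + 8*c^4 - c^3*z^3 - 2*c^3*z^2 - 100*c^3 - c^2*z^3 - 440*c^2 - 624*c - 288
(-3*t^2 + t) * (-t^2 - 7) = 3*t^4 - t^3 + 21*t^2 - 7*t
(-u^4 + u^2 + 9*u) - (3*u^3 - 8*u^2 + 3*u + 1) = -u^4 - 3*u^3 + 9*u^2 + 6*u - 1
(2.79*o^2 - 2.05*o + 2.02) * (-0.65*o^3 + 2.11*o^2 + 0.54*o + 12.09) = -1.8135*o^5 + 7.2194*o^4 - 4.1319*o^3 + 36.8863*o^2 - 23.6937*o + 24.4218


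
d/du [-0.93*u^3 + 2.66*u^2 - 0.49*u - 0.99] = -2.79*u^2 + 5.32*u - 0.49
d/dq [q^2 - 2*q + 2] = 2*q - 2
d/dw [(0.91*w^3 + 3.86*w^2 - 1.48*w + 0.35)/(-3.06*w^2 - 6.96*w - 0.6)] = (-2.7846*w^4 - 12.6672*w^3 - 33.0324*w^2 - 2.49*w + 3.324)/(9.3636*w^4 + 42.5952*w^3 + 52.1136*w^2 + 8.352*w + 0.36)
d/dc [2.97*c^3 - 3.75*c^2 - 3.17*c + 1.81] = 8.91*c^2 - 7.5*c - 3.17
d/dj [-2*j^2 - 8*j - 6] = -4*j - 8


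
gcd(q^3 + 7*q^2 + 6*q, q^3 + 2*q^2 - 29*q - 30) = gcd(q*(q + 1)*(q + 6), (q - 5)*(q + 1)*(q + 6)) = q^2 + 7*q + 6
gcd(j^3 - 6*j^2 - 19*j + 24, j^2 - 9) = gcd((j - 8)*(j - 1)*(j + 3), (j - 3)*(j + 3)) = j + 3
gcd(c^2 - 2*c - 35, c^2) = 1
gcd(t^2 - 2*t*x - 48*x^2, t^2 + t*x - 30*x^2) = t + 6*x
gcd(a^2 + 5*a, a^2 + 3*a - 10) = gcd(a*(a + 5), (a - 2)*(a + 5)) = a + 5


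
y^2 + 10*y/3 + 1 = (y + 1/3)*(y + 3)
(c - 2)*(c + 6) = c^2 + 4*c - 12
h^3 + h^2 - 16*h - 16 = (h - 4)*(h + 1)*(h + 4)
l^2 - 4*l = l*(l - 4)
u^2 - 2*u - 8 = (u - 4)*(u + 2)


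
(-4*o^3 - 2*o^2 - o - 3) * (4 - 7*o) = 28*o^4 - 2*o^3 - o^2 + 17*o - 12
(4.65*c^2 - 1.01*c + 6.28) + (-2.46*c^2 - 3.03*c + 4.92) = 2.19*c^2 - 4.04*c + 11.2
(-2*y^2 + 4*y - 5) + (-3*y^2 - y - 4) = -5*y^2 + 3*y - 9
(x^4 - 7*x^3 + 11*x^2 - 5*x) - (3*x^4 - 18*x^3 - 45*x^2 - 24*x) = -2*x^4 + 11*x^3 + 56*x^2 + 19*x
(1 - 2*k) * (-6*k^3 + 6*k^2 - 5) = 12*k^4 - 18*k^3 + 6*k^2 + 10*k - 5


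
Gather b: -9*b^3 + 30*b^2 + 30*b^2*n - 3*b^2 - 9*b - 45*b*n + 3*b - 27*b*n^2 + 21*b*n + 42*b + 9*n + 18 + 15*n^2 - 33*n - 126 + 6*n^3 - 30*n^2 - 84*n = -9*b^3 + b^2*(30*n + 27) + b*(-27*n^2 - 24*n + 36) + 6*n^3 - 15*n^2 - 108*n - 108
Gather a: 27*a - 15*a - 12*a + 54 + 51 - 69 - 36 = 0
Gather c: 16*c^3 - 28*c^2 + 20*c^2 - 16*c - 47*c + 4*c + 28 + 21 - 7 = 16*c^3 - 8*c^2 - 59*c + 42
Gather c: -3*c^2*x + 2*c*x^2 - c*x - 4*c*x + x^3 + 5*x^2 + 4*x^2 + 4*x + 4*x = -3*c^2*x + c*(2*x^2 - 5*x) + x^3 + 9*x^2 + 8*x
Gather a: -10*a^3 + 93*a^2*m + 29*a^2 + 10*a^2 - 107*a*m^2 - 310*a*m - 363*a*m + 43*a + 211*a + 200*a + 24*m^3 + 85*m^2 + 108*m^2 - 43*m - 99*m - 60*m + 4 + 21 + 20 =-10*a^3 + a^2*(93*m + 39) + a*(-107*m^2 - 673*m + 454) + 24*m^3 + 193*m^2 - 202*m + 45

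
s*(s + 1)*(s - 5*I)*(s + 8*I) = s^4 + s^3 + 3*I*s^3 + 40*s^2 + 3*I*s^2 + 40*s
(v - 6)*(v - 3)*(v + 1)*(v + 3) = v^4 - 5*v^3 - 15*v^2 + 45*v + 54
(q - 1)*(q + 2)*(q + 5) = q^3 + 6*q^2 + 3*q - 10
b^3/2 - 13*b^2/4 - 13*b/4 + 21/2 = (b/2 + 1)*(b - 7)*(b - 3/2)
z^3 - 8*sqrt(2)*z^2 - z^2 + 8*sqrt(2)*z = z*(z - 1)*(z - 8*sqrt(2))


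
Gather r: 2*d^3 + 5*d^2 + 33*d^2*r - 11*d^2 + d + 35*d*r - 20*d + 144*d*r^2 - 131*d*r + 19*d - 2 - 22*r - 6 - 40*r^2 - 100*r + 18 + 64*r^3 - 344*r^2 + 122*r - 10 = 2*d^3 - 6*d^2 + 64*r^3 + r^2*(144*d - 384) + r*(33*d^2 - 96*d)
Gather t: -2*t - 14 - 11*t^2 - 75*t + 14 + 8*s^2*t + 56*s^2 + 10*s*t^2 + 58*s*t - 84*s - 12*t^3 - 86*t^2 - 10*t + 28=56*s^2 - 84*s - 12*t^3 + t^2*(10*s - 97) + t*(8*s^2 + 58*s - 87) + 28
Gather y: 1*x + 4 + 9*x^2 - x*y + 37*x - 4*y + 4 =9*x^2 + 38*x + y*(-x - 4) + 8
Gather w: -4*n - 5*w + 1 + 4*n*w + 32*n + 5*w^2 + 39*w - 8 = 28*n + 5*w^2 + w*(4*n + 34) - 7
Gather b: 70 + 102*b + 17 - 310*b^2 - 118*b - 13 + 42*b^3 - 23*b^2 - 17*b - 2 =42*b^3 - 333*b^2 - 33*b + 72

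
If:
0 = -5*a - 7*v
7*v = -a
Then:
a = 0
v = 0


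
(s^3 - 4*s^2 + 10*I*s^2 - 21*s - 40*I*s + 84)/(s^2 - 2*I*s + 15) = (s^2 + s*(-4 + 7*I) - 28*I)/(s - 5*I)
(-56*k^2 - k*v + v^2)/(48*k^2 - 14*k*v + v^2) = (7*k + v)/(-6*k + v)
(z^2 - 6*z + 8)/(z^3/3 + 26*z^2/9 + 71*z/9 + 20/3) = 9*(z^2 - 6*z + 8)/(3*z^3 + 26*z^2 + 71*z + 60)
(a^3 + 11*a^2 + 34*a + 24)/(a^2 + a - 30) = (a^2 + 5*a + 4)/(a - 5)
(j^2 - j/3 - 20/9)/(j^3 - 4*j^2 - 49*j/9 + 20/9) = (3*j - 5)/(3*j^2 - 16*j + 5)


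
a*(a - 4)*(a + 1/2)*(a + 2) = a^4 - 3*a^3/2 - 9*a^2 - 4*a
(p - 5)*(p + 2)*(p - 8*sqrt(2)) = p^3 - 8*sqrt(2)*p^2 - 3*p^2 - 10*p + 24*sqrt(2)*p + 80*sqrt(2)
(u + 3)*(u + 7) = u^2 + 10*u + 21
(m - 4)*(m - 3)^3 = m^4 - 13*m^3 + 63*m^2 - 135*m + 108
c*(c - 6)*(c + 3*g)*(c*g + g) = c^4*g + 3*c^3*g^2 - 5*c^3*g - 15*c^2*g^2 - 6*c^2*g - 18*c*g^2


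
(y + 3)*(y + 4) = y^2 + 7*y + 12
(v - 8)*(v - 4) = v^2 - 12*v + 32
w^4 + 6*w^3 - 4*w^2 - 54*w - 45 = (w - 3)*(w + 1)*(w + 3)*(w + 5)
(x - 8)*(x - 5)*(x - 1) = x^3 - 14*x^2 + 53*x - 40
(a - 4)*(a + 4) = a^2 - 16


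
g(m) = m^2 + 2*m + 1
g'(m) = 2*m + 2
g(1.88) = 8.29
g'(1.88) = 5.76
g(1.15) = 4.62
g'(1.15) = 4.30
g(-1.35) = 0.12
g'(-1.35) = -0.70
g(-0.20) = 0.64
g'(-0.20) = 1.60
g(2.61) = 13.03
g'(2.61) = 7.22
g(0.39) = 1.93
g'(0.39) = 2.78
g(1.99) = 8.94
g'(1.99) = 5.98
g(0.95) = 3.80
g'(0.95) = 3.90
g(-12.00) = 121.00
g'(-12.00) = -22.00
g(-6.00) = 25.00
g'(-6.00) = -10.00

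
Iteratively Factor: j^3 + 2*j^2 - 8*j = (j)*(j^2 + 2*j - 8) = j*(j - 2)*(j + 4)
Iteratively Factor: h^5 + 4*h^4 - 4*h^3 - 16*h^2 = (h - 2)*(h^4 + 6*h^3 + 8*h^2) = h*(h - 2)*(h^3 + 6*h^2 + 8*h) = h*(h - 2)*(h + 4)*(h^2 + 2*h) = h*(h - 2)*(h + 2)*(h + 4)*(h)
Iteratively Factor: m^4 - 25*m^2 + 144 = (m - 4)*(m^3 + 4*m^2 - 9*m - 36) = (m - 4)*(m - 3)*(m^2 + 7*m + 12) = (m - 4)*(m - 3)*(m + 3)*(m + 4)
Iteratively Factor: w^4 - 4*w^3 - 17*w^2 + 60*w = (w)*(w^3 - 4*w^2 - 17*w + 60) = w*(w - 3)*(w^2 - w - 20) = w*(w - 3)*(w + 4)*(w - 5)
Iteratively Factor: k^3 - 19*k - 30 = (k - 5)*(k^2 + 5*k + 6) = (k - 5)*(k + 2)*(k + 3)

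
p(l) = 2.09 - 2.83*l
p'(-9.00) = -2.83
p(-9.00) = 27.56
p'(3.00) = -2.83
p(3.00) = -6.40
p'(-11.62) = -2.83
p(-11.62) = 34.97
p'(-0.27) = -2.83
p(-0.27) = 2.85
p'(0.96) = -2.83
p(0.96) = -0.63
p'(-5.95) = -2.83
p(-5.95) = 18.93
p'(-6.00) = -2.83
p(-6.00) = 19.07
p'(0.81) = -2.83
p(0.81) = -0.20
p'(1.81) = -2.83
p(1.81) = -3.03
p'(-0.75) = -2.83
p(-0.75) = 4.21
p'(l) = -2.83000000000000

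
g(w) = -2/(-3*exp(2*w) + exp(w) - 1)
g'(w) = -2*(6*exp(2*w) - exp(w))/(-3*exp(2*w) + exp(w) - 1)^2 = (2 - 12*exp(w))*exp(w)/(3*exp(2*w) - exp(w) + 1)^2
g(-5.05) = 2.01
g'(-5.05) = 0.01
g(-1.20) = 2.06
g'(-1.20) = -0.52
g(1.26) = 0.06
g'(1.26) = -0.12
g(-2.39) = 2.14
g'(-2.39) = 0.09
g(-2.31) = 2.15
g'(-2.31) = 0.09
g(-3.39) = 2.06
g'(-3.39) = 0.06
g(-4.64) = 2.02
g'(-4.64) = 0.02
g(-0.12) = 0.81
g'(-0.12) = -1.25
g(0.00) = 0.67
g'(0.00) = -1.11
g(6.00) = 0.00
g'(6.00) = 0.00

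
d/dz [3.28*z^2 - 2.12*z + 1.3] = 6.56*z - 2.12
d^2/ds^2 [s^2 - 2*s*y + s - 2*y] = 2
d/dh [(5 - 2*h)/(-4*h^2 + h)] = (-8*h^2 + 40*h - 5)/(h^2*(16*h^2 - 8*h + 1))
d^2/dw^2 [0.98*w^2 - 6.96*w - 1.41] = 1.96000000000000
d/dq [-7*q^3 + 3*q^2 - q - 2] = -21*q^2 + 6*q - 1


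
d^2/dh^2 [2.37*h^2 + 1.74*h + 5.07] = 4.74000000000000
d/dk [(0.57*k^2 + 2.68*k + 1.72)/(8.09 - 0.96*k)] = (-0.5472*k^2 + 9.2226*k + 23.3324)/(0.9216*k^2 - 15.5328*k + 65.4481)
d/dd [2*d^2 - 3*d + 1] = 4*d - 3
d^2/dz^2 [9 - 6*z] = 0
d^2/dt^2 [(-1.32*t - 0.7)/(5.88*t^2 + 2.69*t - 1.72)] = (-(1.32*t + 0.7)*(11.76*t + 2.69)*(23.52*t + 5.38) + (46.5696*t + 15.3336)*(5.88*t^2 + 2.69*t - 1.72))/(5.88*t^2 + 2.69*t - 1.72)^3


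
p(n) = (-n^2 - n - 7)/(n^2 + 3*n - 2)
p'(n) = (-2*n - 3)*(-n^2 - n - 7)/(n^2 + 3*n - 2)^2 + (-2*n - 1)/(n^2 + 3*n - 2)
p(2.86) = -1.22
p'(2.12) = 0.67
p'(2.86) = 0.27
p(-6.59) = -2.02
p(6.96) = -0.93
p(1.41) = -2.47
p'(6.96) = 0.01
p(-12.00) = -1.31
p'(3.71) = 0.12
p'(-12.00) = -0.04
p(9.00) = -0.92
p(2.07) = -1.57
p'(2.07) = 0.72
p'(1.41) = 2.50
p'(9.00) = 0.00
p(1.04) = -4.14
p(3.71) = -1.07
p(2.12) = -1.54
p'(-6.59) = -0.39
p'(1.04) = 8.16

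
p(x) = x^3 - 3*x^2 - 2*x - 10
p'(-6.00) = 142.00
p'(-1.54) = 14.35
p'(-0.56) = 2.30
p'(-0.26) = -0.24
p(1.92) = -17.82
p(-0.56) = -10.00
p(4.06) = -0.65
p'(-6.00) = 142.00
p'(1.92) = -2.46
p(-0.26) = -9.70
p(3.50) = -10.88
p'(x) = 3*x^2 - 6*x - 2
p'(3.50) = 13.75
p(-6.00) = -322.00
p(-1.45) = -16.46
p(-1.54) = -17.69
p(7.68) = 250.68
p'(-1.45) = 13.01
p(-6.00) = -322.00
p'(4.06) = 23.09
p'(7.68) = 128.87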